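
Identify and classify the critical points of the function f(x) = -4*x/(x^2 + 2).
f'(x) = 4*(x^2 - 2)/(x^2 + 2)^2

Solve f'(x) = 0:
  f'(x) = 4*(x^2 - 2)/(x^2 + 2)^2; the denominator is positive wherever f is defined, so f'(x) = 0 ⇔ 4*x^2 - 8 = 0.
  Factor: 4*x^2 - 8 = 4*(x^2 - 2); x^2 - 2 = 0 has no rational roots; quadratic formula: x = (0 ± √8)/2.
  ⇒ x = -sqrt(2) ≈ -1.4142, sqrt(2) ≈ 1.4142

f''(x) = 8*x*(6 - x^2)/(x^2 + 2)^3
Second-derivative test at each critical point:
  f''(-1.4142) = -0.7071 < 0 → local maximum
  f''(1.4142) = 0.7071 > 0 → local minimum

Critical points: x = -sqrt(2) ≈ -1.4142 (local maximum); x = sqrt(2) ≈ 1.4142 (local minimum)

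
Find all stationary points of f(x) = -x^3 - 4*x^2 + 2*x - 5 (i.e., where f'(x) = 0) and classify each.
f'(x) = -3*x^2 - 8*x + 2

Solve f'(x) = 0:
  3*x^2 + 8*x - 2 = 0 has no rational roots; quadratic formula: x = (-8 ± √88)/6.
  ⇒ x = -sqrt(22)/3 - 4/3 ≈ -2.8968, -4/3 + sqrt(22)/3 ≈ 0.2301

f''(x) = -6*x - 8
Second-derivative test at each critical point:
  f''(-2.8968) = 9.3808 > 0 → local minimum
  f''(0.2301) = -9.3808 < 0 → local maximum

Critical points: x = -sqrt(22)/3 - 4/3 ≈ -2.8968 (local minimum); x = -4/3 + sqrt(22)/3 ≈ 0.2301 (local maximum)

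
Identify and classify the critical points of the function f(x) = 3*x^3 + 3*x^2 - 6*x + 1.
f'(x) = 9*x^2 + 6*x - 6

Solve f'(x) = 0:
  Factor: 9*x^2 + 6*x - 6 = 3*(3*x^2 + 2*x - 2); 3*x^2 + 2*x - 2 = 0 has no rational roots; quadratic formula: x = (-2 ± √28)/6.
  ⇒ x = -sqrt(7)/3 - 1/3 ≈ -1.2153, -1/3 + sqrt(7)/3 ≈ 0.5486

f''(x) = 18*x + 6
Second-derivative test at each critical point:
  f''(-1.2153) = -15.8745 < 0 → local maximum
  f''(0.5486) = 15.8745 > 0 → local minimum

Critical points: x = -sqrt(7)/3 - 1/3 ≈ -1.2153 (local maximum); x = -1/3 + sqrt(7)/3 ≈ 0.5486 (local minimum)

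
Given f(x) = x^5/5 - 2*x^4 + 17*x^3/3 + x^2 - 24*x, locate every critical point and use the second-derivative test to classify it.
f'(x) = x^4 - 8*x^3 + 17*x^2 + 2*x - 24

Solve f'(x) = 0:
  Factor: x^4 - 8*x^3 + 17*x^2 + 2*x - 24 = (x - 4)*(x - 3)*(x - 2)*(x + 1) = 0.
  ⇒ x = -1, 2, 3, 4

f''(x) = 4*x^3 - 24*x^2 + 34*x + 2
Second-derivative test at each critical point:
  f''(-1) = -60 < 0 → local maximum
  f''(2) = 6 > 0 → local minimum
  f''(3) = -4 < 0 → local maximum
  f''(4) = 10 > 0 → local minimum

Critical points: x = -1 (local maximum); x = 2 (local minimum); x = 3 (local maximum); x = 4 (local minimum)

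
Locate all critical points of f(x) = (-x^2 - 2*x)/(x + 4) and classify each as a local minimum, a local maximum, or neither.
f'(x) = (-x^2 - 8*x - 8)/(x^2 + 8*x + 16)

Solve f'(x) = 0:
  f'(x) = -(x^2 + 8*x + 8)/(x + 4)^2; the denominator is positive wherever f is defined, so f'(x) = 0 ⇔ -x^2 - 8*x - 8 = 0.
  x^2 + 8*x + 8 = 0 has no rational roots; quadratic formula: x = (-8 ± √32)/2.
  ⇒ x = -4 - 2*sqrt(2) ≈ -6.8284, -4 + 2*sqrt(2) ≈ -1.1716

f''(x) = -16/(x^3 + 12*x^2 + 48*x + 64)
Second-derivative test at each critical point:
  f''(-6.8284) = 0.7071 > 0 → local minimum
  f''(-1.1716) = -0.7071 < 0 → local maximum

Critical points: x = -4 - 2*sqrt(2) ≈ -6.8284 (local minimum); x = -4 + 2*sqrt(2) ≈ -1.1716 (local maximum)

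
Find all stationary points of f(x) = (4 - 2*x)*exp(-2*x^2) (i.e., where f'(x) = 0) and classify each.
f'(x) = 2*(4*x*(x - 2) - 1)*exp(-2*x^2)

Solve f'(x) = 0:
  f'(x) = (8*x^2 - 16*x - 2)·exp(-2*x^2) and exp(-2*x^2) > 0 for every x, so f'(x) = 0 ⇔ 8*x^2 - 16*x - 2 = 0.
  Factor: 8*x^2 - 16*x - 2 = 2*(4*x^2 - 8*x - 1); 4*x^2 - 8*x - 1 = 0 has no rational roots; quadratic formula: x = (8 ± √80)/8.
  ⇒ x = 1 - sqrt(5)/2 ≈ -0.1180, 1 + sqrt(5)/2 ≈ 2.1180

f''(x) = 8*(4*x^2*(2 - x) + 3*x - 2)*exp(-2*x^2)
Second-derivative test at each critical point:
  f''(-0.1180) = -17.3970 < 0 → local maximum
  f''(2.1180) = 0.0023 > 0 → local minimum

Critical points: x = 1 - sqrt(5)/2 ≈ -0.1180 (local maximum); x = 1 + sqrt(5)/2 ≈ 2.1180 (local minimum)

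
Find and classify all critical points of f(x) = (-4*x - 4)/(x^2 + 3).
f'(x) = 4*(-x^2 + 2*x*(x + 1) - 3)/(x^2 + 3)^2

Solve f'(x) = 0:
  f'(x) = 4*(x - 1)*(x + 3)/(x^2 + 3)^2; the denominator is positive wherever f is defined, so f'(x) = 0 ⇔ 4*x^2 + 8*x - 12 = 0.
  Factor: 4*x^2 + 8*x - 12 = 4*(x - 1)*(x + 3) = 0.
  ⇒ x = -3, 1

f''(x) = 8*(-4*x^2*(x + 1) + (3*x + 1)*(x^2 + 3))/(x^2 + 3)^3
Second-derivative test at each critical point:
  f''(-3) = -1/9 < 0 → local maximum
  f''(1) = 1 > 0 → local minimum

Critical points: x = -3 (local maximum); x = 1 (local minimum)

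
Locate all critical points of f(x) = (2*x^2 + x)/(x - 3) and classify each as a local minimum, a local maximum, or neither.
f'(x) = (2*x^2 - 12*x - 3)/(x^2 - 6*x + 9)

Solve f'(x) = 0:
  f'(x) = (2*x^2 - 12*x - 3)/(x - 3)^2; the denominator is positive wherever f is defined, so f'(x) = 0 ⇔ 2*x^2 - 12*x - 3 = 0.
  2*x^2 - 12*x - 3 = 0 has no rational roots; quadratic formula: x = (12 ± √168)/4.
  ⇒ x = 3 - sqrt(42)/2 ≈ -0.2404, 3 + sqrt(42)/2 ≈ 6.2404

f''(x) = 42/(x^3 - 9*x^2 + 27*x - 27)
Second-derivative test at each critical point:
  f''(-0.2404) = -1.2344 < 0 → local maximum
  f''(6.2404) = 1.2344 > 0 → local minimum

Critical points: x = 3 - sqrt(42)/2 ≈ -0.2404 (local maximum); x = 3 + sqrt(42)/2 ≈ 6.2404 (local minimum)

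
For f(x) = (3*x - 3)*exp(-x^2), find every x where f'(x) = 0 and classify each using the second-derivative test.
f'(x) = 3*(-2*x*(x - 1) + 1)*exp(-x^2)

Solve f'(x) = 0:
  f'(x) = (-6*x^2 + 6*x + 3)·exp(-x^2) and exp(-x^2) > 0 for every x, so f'(x) = 0 ⇔ -6*x^2 + 6*x + 3 = 0.
  Factor: -6*x^2 + 6*x + 3 = -3*(2*x^2 - 2*x - 1); 2*x^2 - 2*x - 1 = 0 has no rational roots; quadratic formula: x = (2 ± √12)/4.
  ⇒ x = 1/2 - sqrt(3)/2 ≈ -0.3660, 1/2 + sqrt(3)/2 ≈ 1.3660

f''(x) = 6*(2*x^2*(x - 1) - 3*x + 1)*exp(-x^2)
Second-derivative test at each critical point:
  f''(-0.3660) = 9.0892 > 0 → local minimum
  f''(1.3660) = -1.6081 < 0 → local maximum

Critical points: x = 1/2 - sqrt(3)/2 ≈ -0.3660 (local minimum); x = 1/2 + sqrt(3)/2 ≈ 1.3660 (local maximum)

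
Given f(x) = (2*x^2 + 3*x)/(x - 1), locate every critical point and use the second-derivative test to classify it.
f'(x) = (2*x^2 - 4*x - 3)/(x^2 - 2*x + 1)

Solve f'(x) = 0:
  f'(x) = (2*x^2 - 4*x - 3)/(x - 1)^2; the denominator is positive wherever f is defined, so f'(x) = 0 ⇔ 2*x^2 - 4*x - 3 = 0.
  2*x^2 - 4*x - 3 = 0 has no rational roots; quadratic formula: x = (4 ± √40)/4.
  ⇒ x = 1 - sqrt(10)/2 ≈ -0.5811, 1 + sqrt(10)/2 ≈ 2.5811

f''(x) = 10/(x^3 - 3*x^2 + 3*x - 1)
Second-derivative test at each critical point:
  f''(-0.5811) = -2.5298 < 0 → local maximum
  f''(2.5811) = 2.5298 > 0 → local minimum

Critical points: x = 1 - sqrt(10)/2 ≈ -0.5811 (local maximum); x = 1 + sqrt(10)/2 ≈ 2.5811 (local minimum)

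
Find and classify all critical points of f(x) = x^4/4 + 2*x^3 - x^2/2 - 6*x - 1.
f'(x) = x^3 + 6*x^2 - x - 6

Solve f'(x) = 0:
  Factor: x^3 + 6*x^2 - x - 6 = (x - 1)*(x + 1)*(x + 6) = 0.
  ⇒ x = -6, -1, 1

f''(x) = 3*x^2 + 12*x - 1
Second-derivative test at each critical point:
  f''(-6) = 35 > 0 → local minimum
  f''(-1) = -10 < 0 → local maximum
  f''(1) = 14 > 0 → local minimum

Critical points: x = -6 (local minimum); x = -1 (local maximum); x = 1 (local minimum)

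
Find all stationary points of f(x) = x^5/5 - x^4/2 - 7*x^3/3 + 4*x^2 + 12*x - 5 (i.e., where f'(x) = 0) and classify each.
f'(x) = x^4 - 2*x^3 - 7*x^2 + 8*x + 12

Solve f'(x) = 0:
  Factor: x^4 - 2*x^3 - 7*x^2 + 8*x + 12 = (x - 3)*(x - 2)*(x + 1)*(x + 2) = 0.
  ⇒ x = -2, -1, 2, 3

f''(x) = 4*x^3 - 6*x^2 - 14*x + 8
Second-derivative test at each critical point:
  f''(-2) = -20 < 0 → local maximum
  f''(-1) = 12 > 0 → local minimum
  f''(2) = -12 < 0 → local maximum
  f''(3) = 20 > 0 → local minimum

Critical points: x = -2 (local maximum); x = -1 (local minimum); x = 2 (local maximum); x = 3 (local minimum)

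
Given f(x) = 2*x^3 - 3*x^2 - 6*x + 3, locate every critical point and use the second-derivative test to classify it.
f'(x) = 6*x^2 - 6*x - 6

Solve f'(x) = 0:
  Factor: 6*x^2 - 6*x - 6 = 6*(x^2 - x - 1); x^2 - x - 1 = 0 has no rational roots; quadratic formula: x = (1 ± √5)/2.
  ⇒ x = 1/2 - sqrt(5)/2 ≈ -0.6180, 1/2 + sqrt(5)/2 ≈ 1.6180

f''(x) = 12*x - 6
Second-derivative test at each critical point:
  f''(-0.6180) = -13.4164 < 0 → local maximum
  f''(1.6180) = 13.4164 > 0 → local minimum

Critical points: x = 1/2 - sqrt(5)/2 ≈ -0.6180 (local maximum); x = 1/2 + sqrt(5)/2 ≈ 1.6180 (local minimum)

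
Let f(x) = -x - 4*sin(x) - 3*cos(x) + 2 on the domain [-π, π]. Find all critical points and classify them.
f'(x) = 3*sin(x) - 4*cos(x) - 1

Solve f'(x) = 0 on [-π, π]:
  f'(x) = 0 ⇔ 3*sin(x) - 4*cos(x) = 1. Write the left side as R·cos(x + φ) with R = √((-4)² + (-3)²) = 5, cos φ = -4/5, sin φ = -3/5; then cos(x + φ) = 1/5. Solve for x and keep the solutions lying in [-π, π].
  ⇒ x = -pi + atan((3 - 8*sqrt(6))/(-6*sqrt(6) - 4)) ≈ -2.4157, atan((3 + 8*sqrt(6))/(-4 + 6*sqrt(6))) ≈ 1.1287

f''(x) = 4*sin(x) + 3*cos(x)
Second-derivative test at each critical point:
  f''(-2.4157) = -4.8990 < 0 → local maximum
  f''(1.1287) = 4.8990 > 0 → local minimum

Critical points: x = -pi + atan((3 - 8*sqrt(6))/(-6*sqrt(6) - 4)) ≈ -2.4157 (local maximum); x = atan((3 + 8*sqrt(6))/(-4 + 6*sqrt(6))) ≈ 1.1287 (local minimum)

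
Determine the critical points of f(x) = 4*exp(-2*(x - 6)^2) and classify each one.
f'(x) = 16*(6 - x)*exp(-2*(x - 6)^2)

Solve f'(x) = 0:
  f'(x) = (96 - 16*x)·exp(-2*(x - 6)^2) and exp(-2*(x - 6)^2) > 0 for every x, so f'(x) = 0 ⇔ 96 - 16*x = 0.
  Factor: 96 - 16*x = -16*(x - 6) = 0.
  ⇒ x = 6

f''(x) = 16*(4*(x - 6)^2 - 1)*exp(-2*(x - 6)^2)
Second-derivative test at each critical point:
  f''(6) = -16 < 0 → local maximum

Critical points: x = 6 (local maximum)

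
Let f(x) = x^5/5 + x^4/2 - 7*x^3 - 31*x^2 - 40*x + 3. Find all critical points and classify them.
f'(x) = x^4 + 2*x^3 - 21*x^2 - 62*x - 40

Solve f'(x) = 0:
  Factor: x^4 + 2*x^3 - 21*x^2 - 62*x - 40 = (x - 5)*(x + 1)*(x + 2)*(x + 4) = 0.
  ⇒ x = -4, -2, -1, 5

f''(x) = 4*x^3 + 6*x^2 - 42*x - 62
Second-derivative test at each critical point:
  f''(-4) = -54 < 0 → local maximum
  f''(-2) = 14 > 0 → local minimum
  f''(-1) = -18 < 0 → local maximum
  f''(5) = 378 > 0 → local minimum

Critical points: x = -4 (local maximum); x = -2 (local minimum); x = -1 (local maximum); x = 5 (local minimum)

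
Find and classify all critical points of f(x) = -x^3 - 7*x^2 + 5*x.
f'(x) = -3*x^2 - 14*x + 5

Solve f'(x) = 0:
  Factor: -3*x^2 - 14*x + 5 = -(x + 5)*(3*x - 1) = 0.
  ⇒ x = -5, 1/3

f''(x) = -6*x - 14
Second-derivative test at each critical point:
  f''(-5) = 16 > 0 → local minimum
  f''(1/3) = -16 < 0 → local maximum

Critical points: x = -5 (local minimum); x = 1/3 (local maximum)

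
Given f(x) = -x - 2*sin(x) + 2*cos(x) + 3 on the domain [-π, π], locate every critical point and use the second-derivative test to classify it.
f'(x) = -2*sqrt(2)*sin(x + pi/4) - 1

Solve f'(x) = 0 on [-π, π]:
  f'(x) = 0 ⇔ -2*sin(x) - 2*cos(x) = 1. Write the left side as R·cos(x + φ) with R = √((-2)² + 2²) = 2*sqrt(2), cos φ = -sqrt(2)/2, sin φ = sqrt(2)/2; then cos(x + φ) = sqrt(2)/4. Solve for x and keep the solutions lying in [-π, π].
  ⇒ x = atan((-sqrt(7) - 1)/(-1 + sqrt(7))) ≈ -1.1468, atan((-1 + sqrt(7))/(-sqrt(7) - 1)) + pi ≈ 2.7176

f''(x) = -2*sqrt(2)*cos(x + pi/4)
Second-derivative test at each critical point:
  f''(-1.1468) = -2.6458 < 0 → local maximum
  f''(2.7176) = 2.6458 > 0 → local minimum

Critical points: x = atan((-sqrt(7) - 1)/(-1 + sqrt(7))) ≈ -1.1468 (local maximum); x = atan((-1 + sqrt(7))/(-sqrt(7) - 1)) + pi ≈ 2.7176 (local minimum)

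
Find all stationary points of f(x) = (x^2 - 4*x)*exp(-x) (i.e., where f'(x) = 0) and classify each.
f'(x) = (-x^2 + 6*x - 4)*exp(-x)

Solve f'(x) = 0:
  f'(x) = (-x^2 + 6*x - 4)·exp(-x) and exp(-x) > 0 for every x, so f'(x) = 0 ⇔ -x^2 + 6*x - 4 = 0.
  x^2 - 6*x + 4 = 0 has no rational roots; quadratic formula: x = (6 ± √20)/2.
  ⇒ x = 3 - sqrt(5) ≈ 0.7639, sqrt(5) + 3 ≈ 5.2361

f''(x) = (x^2 - 8*x + 10)*exp(-x)
Second-derivative test at each critical point:
  f''(0.7639) = 2.0833 > 0 → local minimum
  f''(5.2361) = -0.0238 < 0 → local maximum

Critical points: x = 3 - sqrt(5) ≈ 0.7639 (local minimum); x = sqrt(5) + 3 ≈ 5.2361 (local maximum)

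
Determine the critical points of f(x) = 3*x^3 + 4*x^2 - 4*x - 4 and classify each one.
f'(x) = 9*x^2 + 8*x - 4

Solve f'(x) = 0:
  9*x^2 + 8*x - 4 = 0 has no rational roots; quadratic formula: x = (-8 ± √208)/18.
  ⇒ x = -2*sqrt(13)/9 - 4/9 ≈ -1.2457, -4/9 + 2*sqrt(13)/9 ≈ 0.3568

f''(x) = 18*x + 8
Second-derivative test at each critical point:
  f''(-1.2457) = -14.4222 < 0 → local maximum
  f''(0.3568) = 14.4222 > 0 → local minimum

Critical points: x = -2*sqrt(13)/9 - 4/9 ≈ -1.2457 (local maximum); x = -4/9 + 2*sqrt(13)/9 ≈ 0.3568 (local minimum)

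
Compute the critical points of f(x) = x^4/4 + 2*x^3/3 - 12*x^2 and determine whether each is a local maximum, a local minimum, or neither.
f'(x) = x*(x^2 + 2*x - 24)

Solve f'(x) = 0:
  Factor: x^3 + 2*x^2 - 24*x = x*(x - 4)*(x + 6) = 0.
  ⇒ x = -6, 0, 4

f''(x) = 3*x^2 + 4*x - 24
Second-derivative test at each critical point:
  f''(-6) = 60 > 0 → local minimum
  f''(0) = -24 < 0 → local maximum
  f''(4) = 40 > 0 → local minimum

Critical points: x = -6 (local minimum); x = 0 (local maximum); x = 4 (local minimum)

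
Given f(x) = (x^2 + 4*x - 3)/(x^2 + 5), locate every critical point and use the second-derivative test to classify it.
f'(x) = 4*(-x^2 + 4*x + 5)/(x^4 + 10*x^2 + 25)

Solve f'(x) = 0:
  f'(x) = -4*(x - 5)*(x + 1)/(x^2 + 5)^2; the denominator is positive wherever f is defined, so f'(x) = 0 ⇔ -4*x^2 + 16*x + 20 = 0.
  Factor: -4*x^2 + 16*x + 20 = -4*(x - 5)*(x + 1) = 0.
  ⇒ x = -1, 5

f''(x) = 8*(x^3 - 6*x^2 - 15*x + 10)/(x^6 + 15*x^4 + 75*x^2 + 125)
Second-derivative test at each critical point:
  f''(-1) = 2/3 > 0 → local minimum
  f''(5) = -2/75 < 0 → local maximum

Critical points: x = -1 (local minimum); x = 5 (local maximum)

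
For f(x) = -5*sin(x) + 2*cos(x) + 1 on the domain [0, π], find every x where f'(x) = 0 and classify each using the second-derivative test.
f'(x) = -2*sin(x) - 5*cos(x)

Solve f'(x) = 0 on [0, π]:
  f'(x) = 0 ⇔ -5*cos(x) = 2*sin(x) ⇔ tan(x) = -5/2, i.e. x = arctan(-5/2) + nπ; keep the solutions lying in [0, π].
  ⇒ x = pi - atan(5/2) ≈ 1.9513

f''(x) = 5*sin(x) - 2*cos(x)
Second-derivative test at each critical point:
  f''(1.9513) = 5.3852 > 0 → local minimum

Critical points: x = pi - atan(5/2) ≈ 1.9513 (local minimum)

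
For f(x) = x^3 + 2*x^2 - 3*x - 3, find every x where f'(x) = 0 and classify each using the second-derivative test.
f'(x) = 3*x^2 + 4*x - 3

Solve f'(x) = 0:
  3*x^2 + 4*x - 3 = 0 has no rational roots; quadratic formula: x = (-4 ± √52)/6.
  ⇒ x = -sqrt(13)/3 - 2/3 ≈ -1.8685, -2/3 + sqrt(13)/3 ≈ 0.5352

f''(x) = 6*x + 4
Second-derivative test at each critical point:
  f''(-1.8685) = -7.2111 < 0 → local maximum
  f''(0.5352) = 7.2111 > 0 → local minimum

Critical points: x = -sqrt(13)/3 - 2/3 ≈ -1.8685 (local maximum); x = -2/3 + sqrt(13)/3 ≈ 0.5352 (local minimum)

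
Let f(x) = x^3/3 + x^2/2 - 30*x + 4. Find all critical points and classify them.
f'(x) = x^2 + x - 30

Solve f'(x) = 0:
  Factor: x^2 + x - 30 = (x - 5)*(x + 6) = 0.
  ⇒ x = -6, 5

f''(x) = 2*x + 1
Second-derivative test at each critical point:
  f''(-6) = -11 < 0 → local maximum
  f''(5) = 11 > 0 → local minimum

Critical points: x = -6 (local maximum); x = 5 (local minimum)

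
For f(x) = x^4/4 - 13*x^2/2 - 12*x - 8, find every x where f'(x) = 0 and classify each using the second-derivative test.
f'(x) = x^3 - 13*x - 12

Solve f'(x) = 0:
  Factor: x^3 - 13*x - 12 = (x - 4)*(x + 1)*(x + 3) = 0.
  ⇒ x = -3, -1, 4

f''(x) = 3*x^2 - 13
Second-derivative test at each critical point:
  f''(-3) = 14 > 0 → local minimum
  f''(-1) = -10 < 0 → local maximum
  f''(4) = 35 > 0 → local minimum

Critical points: x = -3 (local minimum); x = -1 (local maximum); x = 4 (local minimum)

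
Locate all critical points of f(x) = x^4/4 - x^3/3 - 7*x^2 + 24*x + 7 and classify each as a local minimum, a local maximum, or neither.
f'(x) = x^3 - x^2 - 14*x + 24

Solve f'(x) = 0:
  Factor: x^3 - x^2 - 14*x + 24 = (x - 3)*(x - 2)*(x + 4) = 0.
  ⇒ x = -4, 2, 3

f''(x) = 3*x^2 - 2*x - 14
Second-derivative test at each critical point:
  f''(-4) = 42 > 0 → local minimum
  f''(2) = -6 < 0 → local maximum
  f''(3) = 7 > 0 → local minimum

Critical points: x = -4 (local minimum); x = 2 (local maximum); x = 3 (local minimum)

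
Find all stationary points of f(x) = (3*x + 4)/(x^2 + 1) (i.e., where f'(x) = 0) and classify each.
f'(x) = (-3*x^2 - 8*x + 3)/(x^4 + 2*x^2 + 1)

Solve f'(x) = 0:
  f'(x) = -(x + 3)*(3*x - 1)/(x^2 + 1)^2; the denominator is positive wherever f is defined, so f'(x) = 0 ⇔ -3*x^2 - 8*x + 3 = 0.
  Factor: -3*x^2 - 8*x + 3 = -(x + 3)*(3*x - 1) = 0.
  ⇒ x = -3, 1/3

f''(x) = 2*(4*x^2*(3*x + 4) - (9*x + 4)*(x^2 + 1))/(x^2 + 1)^3
Second-derivative test at each critical point:
  f''(-3) = 1/10 > 0 → local minimum
  f''(1/3) = -81/10 < 0 → local maximum

Critical points: x = -3 (local minimum); x = 1/3 (local maximum)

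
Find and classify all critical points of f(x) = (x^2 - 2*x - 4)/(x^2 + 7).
f'(x) = 2*(x^2 + 11*x - 7)/(x^4 + 14*x^2 + 49)

Solve f'(x) = 0:
  f'(x) = 2*(x^2 + 11*x - 7)/(x^2 + 7)^2; the denominator is positive wherever f is defined, so f'(x) = 0 ⇔ 2*x^2 + 22*x - 14 = 0.
  Factor: 2*x^2 + 22*x - 14 = 2*(x^2 + 11*x - 7); x^2 + 11*x - 7 = 0 has no rational roots; quadratic formula: x = (-11 ± √149)/2.
  ⇒ x = -sqrt(149)/2 - 11/2 ≈ -11.6033, -11/2 + sqrt(149)/2 ≈ 0.6033

f''(x) = 2*(-2*x^3 - 33*x^2 + 42*x + 77)/(x^6 + 21*x^4 + 147*x^2 + 343)
Second-derivative test at each critical point:
  f''(-11.6033) = -0.0012 < 0 → local maximum
  f''(0.6033) = 0.4502 > 0 → local minimum

Critical points: x = -sqrt(149)/2 - 11/2 ≈ -11.6033 (local maximum); x = -11/2 + sqrt(149)/2 ≈ 0.6033 (local minimum)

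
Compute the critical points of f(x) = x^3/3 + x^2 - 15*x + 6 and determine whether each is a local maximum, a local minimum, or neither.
f'(x) = x^2 + 2*x - 15

Solve f'(x) = 0:
  Factor: x^2 + 2*x - 15 = (x - 3)*(x + 5) = 0.
  ⇒ x = -5, 3

f''(x) = 2*x + 2
Second-derivative test at each critical point:
  f''(-5) = -8 < 0 → local maximum
  f''(3) = 8 > 0 → local minimum

Critical points: x = -5 (local maximum); x = 3 (local minimum)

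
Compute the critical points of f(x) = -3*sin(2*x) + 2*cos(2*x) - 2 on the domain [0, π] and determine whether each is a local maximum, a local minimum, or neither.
f'(x) = -4*sin(2*x) - 6*cos(2*x)

Solve f'(x) = 0 on [0, π]:
  f'(x) = 0 ⇔ -3*cos(2*x) = 2*sin(2*x) ⇔ tan(2*x) = -3/2, i.e. 2*x = arctan(-3/2) + nπ; keep the solutions lying in [0, π].
  ⇒ x = -atan(3/2)/2 + pi/2 ≈ 1.0794, pi - atan(3/2)/2 ≈ 2.6502

f''(x) = 12*sin(2*x) - 8*cos(2*x)
Second-derivative test at each critical point:
  f''(1.0794) = 14.4222 > 0 → local minimum
  f''(2.6502) = -14.4222 < 0 → local maximum

Critical points: x = -atan(3/2)/2 + pi/2 ≈ 1.0794 (local minimum); x = pi - atan(3/2)/2 ≈ 2.6502 (local maximum)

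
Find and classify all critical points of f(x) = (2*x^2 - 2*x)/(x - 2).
f'(x) = 2*(x^2 - 4*x + 2)/(x^2 - 4*x + 4)

Solve f'(x) = 0:
  f'(x) = 2*(x^2 - 4*x + 2)/(x - 2)^2; the denominator is positive wherever f is defined, so f'(x) = 0 ⇔ 2*x^2 - 8*x + 4 = 0.
  Factor: 2*x^2 - 8*x + 4 = 2*(x^2 - 4*x + 2); x^2 - 4*x + 2 = 0 has no rational roots; quadratic formula: x = (4 ± √8)/2.
  ⇒ x = 2 - sqrt(2) ≈ 0.5858, sqrt(2) + 2 ≈ 3.4142

f''(x) = 8/(x^3 - 6*x^2 + 12*x - 8)
Second-derivative test at each critical point:
  f''(0.5858) = -2.8284 < 0 → local maximum
  f''(3.4142) = 2.8284 > 0 → local minimum

Critical points: x = 2 - sqrt(2) ≈ 0.5858 (local maximum); x = sqrt(2) + 2 ≈ 3.4142 (local minimum)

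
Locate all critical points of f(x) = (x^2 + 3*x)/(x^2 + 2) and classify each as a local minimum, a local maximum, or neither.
f'(x) = (-3*x^2 + 4*x + 6)/(x^4 + 4*x^2 + 4)

Solve f'(x) = 0:
  f'(x) = -(3*x^2 - 4*x - 6)/(x^2 + 2)^2; the denominator is positive wherever f is defined, so f'(x) = 0 ⇔ -3*x^2 + 4*x + 6 = 0.
  3*x^2 - 4*x - 6 = 0 has no rational roots; quadratic formula: x = (4 ± √88)/6.
  ⇒ x = 2/3 - sqrt(22)/3 ≈ -0.8968, 2/3 + sqrt(22)/3 ≈ 2.2301

f''(x) = 2*(3*x^3 - 6*x^2 - 18*x + 4)/(x^6 + 6*x^4 + 12*x^2 + 8)
Second-derivative test at each critical point:
  f''(-0.8968) = 1.1929 > 0 → local minimum
  f''(2.2301) = -0.1929 < 0 → local maximum

Critical points: x = 2/3 - sqrt(22)/3 ≈ -0.8968 (local minimum); x = 2/3 + sqrt(22)/3 ≈ 2.2301 (local maximum)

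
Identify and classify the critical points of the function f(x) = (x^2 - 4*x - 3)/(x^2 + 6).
f'(x) = 2*(2*x^2 + 9*x - 12)/(x^4 + 12*x^2 + 36)

Solve f'(x) = 0:
  f'(x) = 2*(2*x^2 + 9*x - 12)/(x^2 + 6)^2; the denominator is positive wherever f is defined, so f'(x) = 0 ⇔ 4*x^2 + 18*x - 24 = 0.
  Factor: 4*x^2 + 18*x - 24 = 2*(2*x^2 + 9*x - 12); 2*x^2 + 9*x - 12 = 0 has no rational roots; quadratic formula: x = (-9 ± √177)/4.
  ⇒ x = -sqrt(177)/4 - 9/4 ≈ -5.5760, -9/4 + sqrt(177)/4 ≈ 1.0760

f''(x) = 2*(-4*x^3 - 27*x^2 + 72*x + 54)/(x^6 + 18*x^4 + 108*x^2 + 216)
Second-derivative test at each critical point:
  f''(-5.5760) = -0.0193 < 0 → local maximum
  f''(1.0760) = 0.5193 > 0 → local minimum

Critical points: x = -sqrt(177)/4 - 9/4 ≈ -5.5760 (local maximum); x = -9/4 + sqrt(177)/4 ≈ 1.0760 (local minimum)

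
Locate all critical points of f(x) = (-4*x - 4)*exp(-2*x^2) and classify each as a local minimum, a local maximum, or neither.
f'(x) = 4*(4*x*(x + 1) - 1)*exp(-2*x^2)

Solve f'(x) = 0:
  f'(x) = (16*x^2 + 16*x - 4)·exp(-2*x^2) and exp(-2*x^2) > 0 for every x, so f'(x) = 0 ⇔ 16*x^2 + 16*x - 4 = 0.
  Factor: 16*x^2 + 16*x - 4 = 4*(4*x^2 + 4*x - 1); 4*x^2 + 4*x - 1 = 0 has no rational roots; quadratic formula: x = (-4 ± √32)/8.
  ⇒ x = -sqrt(2)/2 - 1/2 ≈ -1.2071, -1/2 + sqrt(2)/2 ≈ 0.2071

f''(x) = 16*(-4*x^2*(x + 1) + 3*x + 1)*exp(-2*x^2)
Second-derivative test at each critical point:
  f''(-1.2071) = -1.2275 < 0 → local maximum
  f''(0.2071) = 20.7672 > 0 → local minimum

Critical points: x = -sqrt(2)/2 - 1/2 ≈ -1.2071 (local maximum); x = -1/2 + sqrt(2)/2 ≈ 0.2071 (local minimum)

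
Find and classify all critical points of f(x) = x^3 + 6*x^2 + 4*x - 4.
f'(x) = 3*x^2 + 12*x + 4

Solve f'(x) = 0:
  3*x^2 + 12*x + 4 = 0 has no rational roots; quadratic formula: x = (-12 ± √96)/6.
  ⇒ x = -2 - 2*sqrt(6)/3 ≈ -3.6330, -2 + 2*sqrt(6)/3 ≈ -0.3670

f''(x) = 6*x + 12
Second-derivative test at each critical point:
  f''(-3.6330) = -9.7980 < 0 → local maximum
  f''(-0.3670) = 9.7980 > 0 → local minimum

Critical points: x = -2 - 2*sqrt(6)/3 ≈ -3.6330 (local maximum); x = -2 + 2*sqrt(6)/3 ≈ -0.3670 (local minimum)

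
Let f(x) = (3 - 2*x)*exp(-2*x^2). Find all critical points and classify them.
f'(x) = 2*(2*x*(2*x - 3) - 1)*exp(-2*x^2)

Solve f'(x) = 0:
  f'(x) = (8*x^2 - 12*x - 2)·exp(-2*x^2) and exp(-2*x^2) > 0 for every x, so f'(x) = 0 ⇔ 8*x^2 - 12*x - 2 = 0.
  Factor: 8*x^2 - 12*x - 2 = 2*(4*x^2 - 6*x - 1); 4*x^2 - 6*x - 1 = 0 has no rational roots; quadratic formula: x = (6 ± √52)/8.
  ⇒ x = 3/4 - sqrt(13)/4 ≈ -0.1514, 3/4 + sqrt(13)/4 ≈ 1.6514

f''(x) = 4*(4*x^2*(3 - 2*x) + 6*x - 3)*exp(-2*x^2)
Second-derivative test at each critical point:
  f''(-0.1514) = -13.7761 < 0 → local maximum
  f''(1.6514) = 0.0617 > 0 → local minimum

Critical points: x = 3/4 - sqrt(13)/4 ≈ -0.1514 (local maximum); x = 3/4 + sqrt(13)/4 ≈ 1.6514 (local minimum)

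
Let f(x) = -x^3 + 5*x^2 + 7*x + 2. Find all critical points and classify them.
f'(x) = -3*x^2 + 10*x + 7

Solve f'(x) = 0:
  3*x^2 - 10*x - 7 = 0 has no rational roots; quadratic formula: x = (10 ± √184)/6.
  ⇒ x = 5/3 - sqrt(46)/3 ≈ -0.5941, 5/3 + sqrt(46)/3 ≈ 3.9274

f''(x) = 10 - 6*x
Second-derivative test at each critical point:
  f''(-0.5941) = 13.5647 > 0 → local minimum
  f''(3.9274) = -13.5647 < 0 → local maximum

Critical points: x = 5/3 - sqrt(46)/3 ≈ -0.5941 (local minimum); x = 5/3 + sqrt(46)/3 ≈ 3.9274 (local maximum)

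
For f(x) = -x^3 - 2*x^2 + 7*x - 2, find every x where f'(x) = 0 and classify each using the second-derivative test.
f'(x) = -3*x^2 - 4*x + 7

Solve f'(x) = 0:
  Factor: -3*x^2 - 4*x + 7 = -(x - 1)*(3*x + 7) = 0.
  ⇒ x = -7/3, 1

f''(x) = -6*x - 4
Second-derivative test at each critical point:
  f''(-7/3) = 10 > 0 → local minimum
  f''(1) = -10 < 0 → local maximum

Critical points: x = -7/3 (local minimum); x = 1 (local maximum)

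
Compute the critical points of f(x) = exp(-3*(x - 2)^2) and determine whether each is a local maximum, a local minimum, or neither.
f'(x) = 6*(2 - x)*exp(-3*(x - 2)^2)

Solve f'(x) = 0:
  f'(x) = (12 - 6*x)·exp(-3*(x - 2)^2) and exp(-3*(x - 2)^2) > 0 for every x, so f'(x) = 0 ⇔ 12 - 6*x = 0.
  Factor: 12 - 6*x = -6*(x - 2) = 0.
  ⇒ x = 2

f''(x) = 6*(6*(x - 2)^2 - 1)*exp(-3*(x - 2)^2)
Second-derivative test at each critical point:
  f''(2) = -6 < 0 → local maximum

Critical points: x = 2 (local maximum)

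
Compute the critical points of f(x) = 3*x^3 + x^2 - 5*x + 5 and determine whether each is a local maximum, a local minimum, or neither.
f'(x) = 9*x^2 + 2*x - 5

Solve f'(x) = 0:
  9*x^2 + 2*x - 5 = 0 has no rational roots; quadratic formula: x = (-2 ± √184)/18.
  ⇒ x = -sqrt(46)/9 - 1/9 ≈ -0.8647, -1/9 + sqrt(46)/9 ≈ 0.6425

f''(x) = 18*x + 2
Second-derivative test at each critical point:
  f''(-0.8647) = -13.5647 < 0 → local maximum
  f''(0.6425) = 13.5647 > 0 → local minimum

Critical points: x = -sqrt(46)/9 - 1/9 ≈ -0.8647 (local maximum); x = -1/9 + sqrt(46)/9 ≈ 0.6425 (local minimum)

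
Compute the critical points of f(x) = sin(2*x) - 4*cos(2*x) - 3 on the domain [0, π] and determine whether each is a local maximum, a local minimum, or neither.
f'(x) = 8*sin(2*x) + 2*cos(2*x)

Solve f'(x) = 0 on [0, π]:
  f'(x) = 0 ⇔ cos(2*x) = -4*sin(2*x) ⇔ tan(2*x) = -1/4, i.e. 2*x = arctan(-1/4) + nπ; keep the solutions lying in [0, π].
  ⇒ x = -atan(1/4)/2 + pi/2 ≈ 1.4483, pi - atan(1/4)/2 ≈ 3.0191

f''(x) = -4*sin(2*x) + 16*cos(2*x)
Second-derivative test at each critical point:
  f''(1.4483) = -16.4924 < 0 → local maximum
  f''(3.0191) = 16.4924 > 0 → local minimum

Critical points: x = -atan(1/4)/2 + pi/2 ≈ 1.4483 (local maximum); x = pi - atan(1/4)/2 ≈ 3.0191 (local minimum)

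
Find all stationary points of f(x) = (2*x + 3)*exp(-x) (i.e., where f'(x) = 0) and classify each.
f'(x) = (-2*x - 1)*exp(-x)

Solve f'(x) = 0:
  f'(x) = (-2*x - 1)·exp(-x) and exp(-x) > 0 for every x, so f'(x) = 0 ⇔ -2*x - 1 = 0.
  -2*x - 1 = 0.
  ⇒ x = -1/2

f''(x) = (2*x - 1)*exp(-x)
Second-derivative test at each critical point:
  f''(-1/2) = -3.2974 < 0 → local maximum

Critical points: x = -1/2 (local maximum)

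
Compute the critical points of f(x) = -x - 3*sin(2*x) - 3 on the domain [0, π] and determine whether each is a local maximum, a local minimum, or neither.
f'(x) = 12*sin(x)^2 - 7

Solve f'(x) = 0 on [0, π]:
  f'(x) = 0 ⇔ cos(2*x) = -1/6, i.e. 2*x = ±arccos(-1/6) + 2nπ; keep the solutions lying in [0, π].
  ⇒ x = acos(-1/6)/2 ≈ 0.8691, pi - acos(-1/6)/2 ≈ 2.2725

f''(x) = 12*sin(2*x)
Second-derivative test at each critical point:
  f''(0.8691) = 11.8322 > 0 → local minimum
  f''(2.2725) = -11.8322 < 0 → local maximum

Critical points: x = acos(-1/6)/2 ≈ 0.8691 (local minimum); x = pi - acos(-1/6)/2 ≈ 2.2725 (local maximum)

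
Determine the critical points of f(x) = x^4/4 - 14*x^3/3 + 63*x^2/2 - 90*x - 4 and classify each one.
f'(x) = x^3 - 14*x^2 + 63*x - 90

Solve f'(x) = 0:
  Factor: x^3 - 14*x^2 + 63*x - 90 = (x - 6)*(x - 5)*(x - 3) = 0.
  ⇒ x = 3, 5, 6

f''(x) = 3*x^2 - 28*x + 63
Second-derivative test at each critical point:
  f''(3) = 6 > 0 → local minimum
  f''(5) = -2 < 0 → local maximum
  f''(6) = 3 > 0 → local minimum

Critical points: x = 3 (local minimum); x = 5 (local maximum); x = 6 (local minimum)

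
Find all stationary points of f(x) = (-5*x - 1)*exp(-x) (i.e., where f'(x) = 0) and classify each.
f'(x) = (5*x - 4)*exp(-x)

Solve f'(x) = 0:
  f'(x) = (5*x - 4)·exp(-x) and exp(-x) > 0 for every x, so f'(x) = 0 ⇔ 5*x - 4 = 0.
  5*x - 4 = 0.
  ⇒ x = 4/5

f''(x) = (9 - 5*x)*exp(-x)
Second-derivative test at each critical point:
  f''(4/5) = 2.2466 > 0 → local minimum

Critical points: x = 4/5 (local minimum)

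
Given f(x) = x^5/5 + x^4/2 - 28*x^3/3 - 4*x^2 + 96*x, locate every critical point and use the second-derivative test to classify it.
f'(x) = x^4 + 2*x^3 - 28*x^2 - 8*x + 96

Solve f'(x) = 0:
  Factor: x^4 + 2*x^3 - 28*x^2 - 8*x + 96 = (x - 4)*(x - 2)*(x + 2)*(x + 6) = 0.
  ⇒ x = -6, -2, 2, 4

f''(x) = 4*x^3 + 6*x^2 - 56*x - 8
Second-derivative test at each critical point:
  f''(-6) = -320 < 0 → local maximum
  f''(-2) = 96 > 0 → local minimum
  f''(2) = -64 < 0 → local maximum
  f''(4) = 120 > 0 → local minimum

Critical points: x = -6 (local maximum); x = -2 (local minimum); x = 2 (local maximum); x = 4 (local minimum)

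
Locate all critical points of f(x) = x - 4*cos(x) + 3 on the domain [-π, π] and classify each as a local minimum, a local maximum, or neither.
f'(x) = 4*sin(x) + 1

Solve f'(x) = 0 on [-π, π]:
  f'(x) = 0 ⇔ sin(x) = -1/4, i.e. x = arcsin(-1/4) + 2nπ or x = π − arcsin(-1/4) + 2nπ; keep the solutions lying in [-π, π].
  ⇒ x = -pi + asin(1/4) ≈ -2.8889, -asin(1/4) ≈ -0.2527

f''(x) = 4*cos(x)
Second-derivative test at each critical point:
  f''(-2.8889) = -3.8730 < 0 → local maximum
  f''(-0.2527) = 3.8730 > 0 → local minimum

Critical points: x = -pi + asin(1/4) ≈ -2.8889 (local maximum); x = -asin(1/4) ≈ -0.2527 (local minimum)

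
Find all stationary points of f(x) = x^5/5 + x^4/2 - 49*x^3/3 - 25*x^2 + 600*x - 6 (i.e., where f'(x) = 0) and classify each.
f'(x) = x^4 + 2*x^3 - 49*x^2 - 50*x + 600

Solve f'(x) = 0:
  Factor: x^4 + 2*x^3 - 49*x^2 - 50*x + 600 = (x - 5)*(x - 4)*(x + 5)*(x + 6) = 0.
  ⇒ x = -6, -5, 4, 5

f''(x) = 4*x^3 + 6*x^2 - 98*x - 50
Second-derivative test at each critical point:
  f''(-6) = -110 < 0 → local maximum
  f''(-5) = 90 > 0 → local minimum
  f''(4) = -90 < 0 → local maximum
  f''(5) = 110 > 0 → local minimum

Critical points: x = -6 (local maximum); x = -5 (local minimum); x = 4 (local maximum); x = 5 (local minimum)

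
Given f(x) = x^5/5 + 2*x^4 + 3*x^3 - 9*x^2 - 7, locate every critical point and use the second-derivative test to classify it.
f'(x) = x*(x^3 + 8*x^2 + 9*x - 18)

Solve f'(x) = 0:
  Factor: x^4 + 8*x^3 + 9*x^2 - 18*x = x*(x - 1)*(x + 3)*(x + 6) = 0.
  ⇒ x = -6, -3, 0, 1

f''(x) = 4*x^3 + 24*x^2 + 18*x - 18
Second-derivative test at each critical point:
  f''(-6) = -126 < 0 → local maximum
  f''(-3) = 36 > 0 → local minimum
  f''(0) = -18 < 0 → local maximum
  f''(1) = 28 > 0 → local minimum

Critical points: x = -6 (local maximum); x = -3 (local minimum); x = 0 (local maximum); x = 1 (local minimum)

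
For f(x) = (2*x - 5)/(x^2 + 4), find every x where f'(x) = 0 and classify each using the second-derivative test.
f'(x) = 2*(-x^2 + 5*x + 4)/(x^4 + 8*x^2 + 16)

Solve f'(x) = 0:
  f'(x) = -2*(x^2 - 5*x - 4)/(x^2 + 4)^2; the denominator is positive wherever f is defined, so f'(x) = 0 ⇔ -2*x^2 + 10*x + 8 = 0.
  Factor: -2*x^2 + 10*x + 8 = -2*(x^2 - 5*x - 4); x^2 - 5*x - 4 = 0 has no rational roots; quadratic formula: x = (5 ± √41)/2.
  ⇒ x = 5/2 - sqrt(41)/2 ≈ -0.7016, 5/2 + sqrt(41)/2 ≈ 5.7016

f''(x) = 2*(4*x^2*(2*x - 5) + (5 - 6*x)*(x^2 + 4))/(x^2 + 4)^3
Second-derivative test at each critical point:
  f''(-0.7016) = 0.6346 > 0 → local minimum
  f''(5.7016) = -0.0096 < 0 → local maximum

Critical points: x = 5/2 - sqrt(41)/2 ≈ -0.7016 (local minimum); x = 5/2 + sqrt(41)/2 ≈ 5.7016 (local maximum)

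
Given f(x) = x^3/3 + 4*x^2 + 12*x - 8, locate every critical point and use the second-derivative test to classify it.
f'(x) = x^2 + 8*x + 12

Solve f'(x) = 0:
  Factor: x^2 + 8*x + 12 = (x + 2)*(x + 6) = 0.
  ⇒ x = -6, -2

f''(x) = 2*x + 8
Second-derivative test at each critical point:
  f''(-6) = -4 < 0 → local maximum
  f''(-2) = 4 > 0 → local minimum

Critical points: x = -6 (local maximum); x = -2 (local minimum)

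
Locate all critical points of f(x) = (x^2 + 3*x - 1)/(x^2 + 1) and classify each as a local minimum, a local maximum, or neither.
f'(x) = (-3*x^2 + 4*x + 3)/(x^4 + 2*x^2 + 1)

Solve f'(x) = 0:
  f'(x) = -(3*x^2 - 4*x - 3)/(x^2 + 1)^2; the denominator is positive wherever f is defined, so f'(x) = 0 ⇔ -3*x^2 + 4*x + 3 = 0.
  3*x^2 - 4*x - 3 = 0 has no rational roots; quadratic formula: x = (4 ± √52)/6.
  ⇒ x = 2/3 - sqrt(13)/3 ≈ -0.5352, 2/3 + sqrt(13)/3 ≈ 1.8685

f''(x) = 2*(3*x^3 - 6*x^2 - 9*x + 2)/(x^6 + 3*x^4 + 3*x^2 + 1)
Second-derivative test at each critical point:
  f''(-0.5352) = 4.3575 > 0 → local minimum
  f''(1.8685) = -0.3575 < 0 → local maximum

Critical points: x = 2/3 - sqrt(13)/3 ≈ -0.5352 (local minimum); x = 2/3 + sqrt(13)/3 ≈ 1.8685 (local maximum)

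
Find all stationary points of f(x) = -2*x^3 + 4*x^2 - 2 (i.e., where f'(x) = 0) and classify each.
f'(x) = 2*x*(4 - 3*x)

Solve f'(x) = 0:
  Factor: -6*x^2 + 8*x = -2*x*(3*x - 4) = 0.
  ⇒ x = 0, 4/3

f''(x) = 8 - 12*x
Second-derivative test at each critical point:
  f''(0) = 8 > 0 → local minimum
  f''(4/3) = -8 < 0 → local maximum

Critical points: x = 0 (local minimum); x = 4/3 (local maximum)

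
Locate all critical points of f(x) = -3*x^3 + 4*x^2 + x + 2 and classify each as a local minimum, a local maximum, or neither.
f'(x) = -9*x^2 + 8*x + 1

Solve f'(x) = 0:
  Factor: -9*x^2 + 8*x + 1 = -(x - 1)*(9*x + 1) = 0.
  ⇒ x = -1/9, 1

f''(x) = 8 - 18*x
Second-derivative test at each critical point:
  f''(-1/9) = 10 > 0 → local minimum
  f''(1) = -10 < 0 → local maximum

Critical points: x = -1/9 (local minimum); x = 1 (local maximum)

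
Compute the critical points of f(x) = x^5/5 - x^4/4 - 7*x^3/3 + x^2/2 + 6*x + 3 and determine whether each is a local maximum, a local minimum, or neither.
f'(x) = x^4 - x^3 - 7*x^2 + x + 6

Solve f'(x) = 0:
  Factor: x^4 - x^3 - 7*x^2 + x + 6 = (x - 3)*(x - 1)*(x + 1)*(x + 2) = 0.
  ⇒ x = -2, -1, 1, 3

f''(x) = 4*x^3 - 3*x^2 - 14*x + 1
Second-derivative test at each critical point:
  f''(-2) = -15 < 0 → local maximum
  f''(-1) = 8 > 0 → local minimum
  f''(1) = -12 < 0 → local maximum
  f''(3) = 40 > 0 → local minimum

Critical points: x = -2 (local maximum); x = -1 (local minimum); x = 1 (local maximum); x = 3 (local minimum)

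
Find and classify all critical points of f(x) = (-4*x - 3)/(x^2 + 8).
f'(x) = 2*(2*x^2 + 3*x - 16)/(x^4 + 16*x^2 + 64)

Solve f'(x) = 0:
  f'(x) = 2*(2*x^2 + 3*x - 16)/(x^2 + 8)^2; the denominator is positive wherever f is defined, so f'(x) = 0 ⇔ 4*x^2 + 6*x - 32 = 0.
  Factor: 4*x^2 + 6*x - 32 = 2*(2*x^2 + 3*x - 16); 2*x^2 + 3*x - 16 = 0 has no rational roots; quadratic formula: x = (-3 ± √137)/4.
  ⇒ x = -sqrt(137)/4 - 3/4 ≈ -3.6762, -3/4 + sqrt(137)/4 ≈ 2.1762

f''(x) = 2*(-4*x^2*(4*x + 3) + 3*(4*x + 1)*(x^2 + 8))/(x^2 + 8)^3
Second-derivative test at each critical point:
  f''(-3.6762) = -0.0506 < 0 → local maximum
  f''(2.1762) = 0.1443 > 0 → local minimum

Critical points: x = -sqrt(137)/4 - 3/4 ≈ -3.6762 (local maximum); x = -3/4 + sqrt(137)/4 ≈ 2.1762 (local minimum)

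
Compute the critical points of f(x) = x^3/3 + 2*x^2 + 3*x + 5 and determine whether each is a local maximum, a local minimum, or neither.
f'(x) = x^2 + 4*x + 3

Solve f'(x) = 0:
  Factor: x^2 + 4*x + 3 = (x + 1)*(x + 3) = 0.
  ⇒ x = -3, -1

f''(x) = 2*x + 4
Second-derivative test at each critical point:
  f''(-3) = -2 < 0 → local maximum
  f''(-1) = 2 > 0 → local minimum

Critical points: x = -3 (local maximum); x = -1 (local minimum)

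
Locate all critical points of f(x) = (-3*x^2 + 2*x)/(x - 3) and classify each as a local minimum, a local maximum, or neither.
f'(x) = 3*(-x^2 + 6*x - 2)/(x^2 - 6*x + 9)

Solve f'(x) = 0:
  f'(x) = -3*(x^2 - 6*x + 2)/(x - 3)^2; the denominator is positive wherever f is defined, so f'(x) = 0 ⇔ -3*x^2 + 18*x - 6 = 0.
  Factor: -3*x^2 + 18*x - 6 = -3*(x^2 - 6*x + 2); x^2 - 6*x + 2 = 0 has no rational roots; quadratic formula: x = (6 ± √28)/2.
  ⇒ x = 3 - sqrt(7) ≈ 0.3542, sqrt(7) + 3 ≈ 5.6458

f''(x) = -42/(x^3 - 9*x^2 + 27*x - 27)
Second-derivative test at each critical point:
  f''(0.3542) = 2.2678 > 0 → local minimum
  f''(5.6458) = -2.2678 < 0 → local maximum

Critical points: x = 3 - sqrt(7) ≈ 0.3542 (local minimum); x = sqrt(7) + 3 ≈ 5.6458 (local maximum)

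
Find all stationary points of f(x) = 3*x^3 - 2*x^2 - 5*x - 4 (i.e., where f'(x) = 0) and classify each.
f'(x) = 9*x^2 - 4*x - 5

Solve f'(x) = 0:
  Factor: 9*x^2 - 4*x - 5 = (x - 1)*(9*x + 5) = 0.
  ⇒ x = -5/9, 1

f''(x) = 18*x - 4
Second-derivative test at each critical point:
  f''(-5/9) = -14 < 0 → local maximum
  f''(1) = 14 > 0 → local minimum

Critical points: x = -5/9 (local maximum); x = 1 (local minimum)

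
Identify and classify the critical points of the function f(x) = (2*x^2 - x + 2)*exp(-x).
f'(x) = (-2*x^2 + 5*x - 3)*exp(-x)

Solve f'(x) = 0:
  f'(x) = (-2*x^2 + 5*x - 3)·exp(-x) and exp(-x) > 0 for every x, so f'(x) = 0 ⇔ -2*x^2 + 5*x - 3 = 0.
  Factor: -2*x^2 + 5*x - 3 = -(x - 1)*(2*x - 3) = 0.
  ⇒ x = 1, 3/2

f''(x) = (2*x^2 - 9*x + 8)*exp(-x)
Second-derivative test at each critical point:
  f''(1) = 0.3679 > 0 → local minimum
  f''(3/2) = -0.2231 < 0 → local maximum

Critical points: x = 1 (local minimum); x = 3/2 (local maximum)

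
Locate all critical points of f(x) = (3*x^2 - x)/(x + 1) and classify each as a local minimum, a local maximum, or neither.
f'(x) = (3*x^2 + 6*x - 1)/(x^2 + 2*x + 1)

Solve f'(x) = 0:
  f'(x) = (3*x^2 + 6*x - 1)/(x + 1)^2; the denominator is positive wherever f is defined, so f'(x) = 0 ⇔ 3*x^2 + 6*x - 1 = 0.
  3*x^2 + 6*x - 1 = 0 has no rational roots; quadratic formula: x = (-6 ± √48)/6.
  ⇒ x = -2*sqrt(3)/3 - 1 ≈ -2.1547, -1 + 2*sqrt(3)/3 ≈ 0.1547

f''(x) = 8/(x^3 + 3*x^2 + 3*x + 1)
Second-derivative test at each critical point:
  f''(-2.1547) = -5.1962 < 0 → local maximum
  f''(0.1547) = 5.1962 > 0 → local minimum

Critical points: x = -2*sqrt(3)/3 - 1 ≈ -2.1547 (local maximum); x = -1 + 2*sqrt(3)/3 ≈ 0.1547 (local minimum)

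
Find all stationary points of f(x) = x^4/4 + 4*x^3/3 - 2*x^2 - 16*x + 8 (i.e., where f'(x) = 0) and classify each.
f'(x) = x^3 + 4*x^2 - 4*x - 16

Solve f'(x) = 0:
  Factor: x^3 + 4*x^2 - 4*x - 16 = (x - 2)*(x + 2)*(x + 4) = 0.
  ⇒ x = -4, -2, 2

f''(x) = 3*x^2 + 8*x - 4
Second-derivative test at each critical point:
  f''(-4) = 12 > 0 → local minimum
  f''(-2) = -8 < 0 → local maximum
  f''(2) = 24 > 0 → local minimum

Critical points: x = -4 (local minimum); x = -2 (local maximum); x = 2 (local minimum)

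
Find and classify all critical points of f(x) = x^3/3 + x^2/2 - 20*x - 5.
f'(x) = x^2 + x - 20

Solve f'(x) = 0:
  Factor: x^2 + x - 20 = (x - 4)*(x + 5) = 0.
  ⇒ x = -5, 4

f''(x) = 2*x + 1
Second-derivative test at each critical point:
  f''(-5) = -9 < 0 → local maximum
  f''(4) = 9 > 0 → local minimum

Critical points: x = -5 (local maximum); x = 4 (local minimum)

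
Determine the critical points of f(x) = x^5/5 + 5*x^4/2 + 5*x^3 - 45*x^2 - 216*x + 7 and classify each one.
f'(x) = x^4 + 10*x^3 + 15*x^2 - 90*x - 216

Solve f'(x) = 0:
  Factor: x^4 + 10*x^3 + 15*x^2 - 90*x - 216 = (x - 3)*(x + 3)*(x + 4)*(x + 6) = 0.
  ⇒ x = -6, -4, -3, 3

f''(x) = 4*x^3 + 30*x^2 + 30*x - 90
Second-derivative test at each critical point:
  f''(-6) = -54 < 0 → local maximum
  f''(-4) = 14 > 0 → local minimum
  f''(-3) = -18 < 0 → local maximum
  f''(3) = 378 > 0 → local minimum

Critical points: x = -6 (local maximum); x = -4 (local minimum); x = -3 (local maximum); x = 3 (local minimum)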